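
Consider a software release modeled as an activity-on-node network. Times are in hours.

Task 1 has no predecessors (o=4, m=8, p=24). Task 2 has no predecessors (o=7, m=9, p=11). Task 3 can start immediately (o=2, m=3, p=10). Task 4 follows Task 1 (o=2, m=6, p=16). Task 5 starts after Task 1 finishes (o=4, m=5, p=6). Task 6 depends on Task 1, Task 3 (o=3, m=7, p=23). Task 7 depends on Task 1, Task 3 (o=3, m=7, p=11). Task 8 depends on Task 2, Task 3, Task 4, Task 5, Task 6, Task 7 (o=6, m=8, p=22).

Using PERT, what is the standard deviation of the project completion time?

te_Task 1 = (4 + 4·8 + 24)/6 = 60/6 = 10; σ²_Task 1 = ((24−4)/6)² = 11.111
te_Task 2 = (7 + 4·9 + 11)/6 = 54/6 = 9; σ²_Task 2 = ((11−7)/6)² = 0.444
te_Task 3 = (2 + 4·3 + 10)/6 = 24/6 = 4; σ²_Task 3 = ((10−2)/6)² = 1.778
te_Task 4 = (2 + 4·6 + 16)/6 = 42/6 = 7; σ²_Task 4 = ((16−2)/6)² = 5.444
te_Task 5 = (4 + 4·5 + 6)/6 = 30/6 = 5; σ²_Task 5 = ((6−4)/6)² = 0.111
te_Task 6 = (3 + 4·7 + 23)/6 = 54/6 = 9; σ²_Task 6 = ((23−3)/6)² = 11.111
te_Task 7 = (3 + 4·7 + 11)/6 = 42/6 = 7; σ²_Task 7 = ((11−3)/6)² = 1.778
te_Task 8 = (6 + 4·8 + 22)/6 = 60/6 = 10; σ²_Task 8 = ((22−6)/6)² = 7.111

Forward pass:
ES_Task 1 = 0; EF_Task 1 = 10
ES_Task 2 = 0; EF_Task 2 = 9
ES_Task 3 = 0; EF_Task 3 = 4
ES_Task 4 = 10; EF_Task 4 = 10+7 = 17
ES_Task 5 = 10; EF_Task 5 = 10+5 = 15
ES_Task 6 = max(EF_Task 1=10, EF_Task 3=4) = 10; EF_Task 6 = 10+9 = 19
ES_Task 7 = max(EF_Task 1=10, EF_Task 3=4) = 10; EF_Task 7 = 10+7 = 17
ES_Task 8 = max(EF_Task 2=9, EF_Task 3=4, EF_Task 4=17, EF_Task 5=15, EF_Task 6=19, EF_Task 7=17) = 19; EF_Task 8 = 19+10 = 29
Expected project duration μ = 29 hours. Critical path: Task 1 → Task 6 → Task 8.

Variance along critical path = 11.111 + 11.111 + 7.111 = 29.333
σ = √29.333 = 5.416 hours

5.42 hours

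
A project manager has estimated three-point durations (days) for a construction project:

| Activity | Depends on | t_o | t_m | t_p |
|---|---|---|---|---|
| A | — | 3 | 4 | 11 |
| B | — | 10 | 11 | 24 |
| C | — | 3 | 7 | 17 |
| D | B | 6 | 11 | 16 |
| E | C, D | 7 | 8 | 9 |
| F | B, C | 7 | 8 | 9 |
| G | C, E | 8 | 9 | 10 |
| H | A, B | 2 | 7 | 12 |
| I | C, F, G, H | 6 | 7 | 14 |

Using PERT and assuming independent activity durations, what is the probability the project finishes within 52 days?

0.826

te_A = (3 + 4·4 + 11)/6 = 30/6 = 5; σ²_A = ((11−3)/6)² = 1.778
te_B = (10 + 4·11 + 24)/6 = 78/6 = 13; σ²_B = ((24−10)/6)² = 5.444
te_C = (3 + 4·7 + 17)/6 = 48/6 = 8; σ²_C = ((17−3)/6)² = 5.444
te_D = (6 + 4·11 + 16)/6 = 66/6 = 11; σ²_D = ((16−6)/6)² = 2.778
te_E = (7 + 4·8 + 9)/6 = 48/6 = 8; σ²_E = ((9−7)/6)² = 0.111
te_F = (7 + 4·8 + 9)/6 = 48/6 = 8; σ²_F = ((9−7)/6)² = 0.111
te_G = (8 + 4·9 + 10)/6 = 54/6 = 9; σ²_G = ((10−8)/6)² = 0.111
te_H = (2 + 4·7 + 12)/6 = 42/6 = 7; σ²_H = ((12−2)/6)² = 2.778
te_I = (6 + 4·7 + 14)/6 = 48/6 = 8; σ²_I = ((14−6)/6)² = 1.778

Forward pass:
ES_A = 0; EF_A = 5
ES_B = 0; EF_B = 13
ES_C = 0; EF_C = 8
ES_D = 13; EF_D = 13+11 = 24
ES_E = max(EF_C=8, EF_D=24) = 24; EF_E = 24+8 = 32
ES_F = max(EF_B=13, EF_C=8) = 13; EF_F = 13+8 = 21
ES_G = max(EF_C=8, EF_E=32) = 32; EF_G = 32+9 = 41
ES_H = max(EF_A=5, EF_B=13) = 13; EF_H = 13+7 = 20
ES_I = max(EF_C=8, EF_F=21, EF_G=41, EF_H=20) = 41; EF_I = 41+8 = 49
Expected project duration μ = 49 days. Critical path: B → D → E → G → I.

Variance along critical path = 5.444 + 2.778 + 0.111 + 0.111 + 1.778 = 10.222; σ = √10.222 = 3.197 days.
Z = (52 − 49) / 3.197 = 0.938
P(T ≤ 52) = Φ(0.938) ≈ 0.826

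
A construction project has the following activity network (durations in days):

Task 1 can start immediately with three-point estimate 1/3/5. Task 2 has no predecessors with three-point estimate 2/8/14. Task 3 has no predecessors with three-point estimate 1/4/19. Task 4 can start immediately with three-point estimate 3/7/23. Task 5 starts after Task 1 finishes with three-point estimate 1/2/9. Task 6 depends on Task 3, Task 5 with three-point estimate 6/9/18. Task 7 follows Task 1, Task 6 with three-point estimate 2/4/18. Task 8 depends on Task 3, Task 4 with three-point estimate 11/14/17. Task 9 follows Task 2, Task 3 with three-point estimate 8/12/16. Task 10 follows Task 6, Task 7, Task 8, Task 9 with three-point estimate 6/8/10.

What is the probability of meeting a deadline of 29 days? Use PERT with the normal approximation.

te_Task 1 = (1 + 4·3 + 5)/6 = 18/6 = 3; σ²_Task 1 = ((5−1)/6)² = 0.444
te_Task 2 = (2 + 4·8 + 14)/6 = 48/6 = 8; σ²_Task 2 = ((14−2)/6)² = 4.000
te_Task 3 = (1 + 4·4 + 19)/6 = 36/6 = 6; σ²_Task 3 = ((19−1)/6)² = 9.000
te_Task 4 = (3 + 4·7 + 23)/6 = 54/6 = 9; σ²_Task 4 = ((23−3)/6)² = 11.111
te_Task 5 = (1 + 4·2 + 9)/6 = 18/6 = 3; σ²_Task 5 = ((9−1)/6)² = 1.778
te_Task 6 = (6 + 4·9 + 18)/6 = 60/6 = 10; σ²_Task 6 = ((18−6)/6)² = 4.000
te_Task 7 = (2 + 4·4 + 18)/6 = 36/6 = 6; σ²_Task 7 = ((18−2)/6)² = 7.111
te_Task 8 = (11 + 4·14 + 17)/6 = 84/6 = 14; σ²_Task 8 = ((17−11)/6)² = 1.000
te_Task 9 = (8 + 4·12 + 16)/6 = 72/6 = 12; σ²_Task 9 = ((16−8)/6)² = 1.778
te_Task 10 = (6 + 4·8 + 10)/6 = 48/6 = 8; σ²_Task 10 = ((10−6)/6)² = 0.444

Forward pass:
ES_Task 1 = 0; EF_Task 1 = 3
ES_Task 2 = 0; EF_Task 2 = 8
ES_Task 3 = 0; EF_Task 3 = 6
ES_Task 4 = 0; EF_Task 4 = 9
ES_Task 5 = 3; EF_Task 5 = 3+3 = 6
ES_Task 6 = max(EF_Task 3=6, EF_Task 5=6) = 6; EF_Task 6 = 6+10 = 16
ES_Task 7 = max(EF_Task 1=3, EF_Task 6=16) = 16; EF_Task 7 = 16+6 = 22
ES_Task 8 = max(EF_Task 3=6, EF_Task 4=9) = 9; EF_Task 8 = 9+14 = 23
ES_Task 9 = max(EF_Task 2=8, EF_Task 3=6) = 8; EF_Task 9 = 8+12 = 20
ES_Task 10 = max(EF_Task 6=16, EF_Task 7=22, EF_Task 8=23, EF_Task 9=20) = 23; EF_Task 10 = 23+8 = 31
Expected project duration μ = 31 days. Critical path: Task 4 → Task 8 → Task 10.

Variance along critical path = 11.111 + 1.000 + 0.444 = 12.556; σ = √12.556 = 3.543 days.
Z = (29 − 31) / 3.543 = -0.564
P(T ≤ 29) = Φ(-0.564) ≈ 0.286

0.286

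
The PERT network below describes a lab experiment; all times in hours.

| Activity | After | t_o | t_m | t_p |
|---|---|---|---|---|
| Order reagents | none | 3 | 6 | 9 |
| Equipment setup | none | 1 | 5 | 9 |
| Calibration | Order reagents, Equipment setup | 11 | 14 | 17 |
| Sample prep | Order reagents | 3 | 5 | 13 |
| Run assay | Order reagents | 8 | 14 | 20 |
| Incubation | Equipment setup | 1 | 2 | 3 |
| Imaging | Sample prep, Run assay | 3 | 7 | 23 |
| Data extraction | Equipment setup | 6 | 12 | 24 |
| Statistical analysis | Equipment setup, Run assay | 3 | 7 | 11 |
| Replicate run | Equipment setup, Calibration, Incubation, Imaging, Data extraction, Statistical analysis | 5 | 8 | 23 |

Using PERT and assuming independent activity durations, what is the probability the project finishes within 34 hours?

0.159

te_Order reagents = (3 + 4·6 + 9)/6 = 36/6 = 6; σ²_Order reagents = ((9−3)/6)² = 1.000
te_Equipment setup = (1 + 4·5 + 9)/6 = 30/6 = 5; σ²_Equipment setup = ((9−1)/6)² = 1.778
te_Calibration = (11 + 4·14 + 17)/6 = 84/6 = 14; σ²_Calibration = ((17−11)/6)² = 1.000
te_Sample prep = (3 + 4·5 + 13)/6 = 36/6 = 6; σ²_Sample prep = ((13−3)/6)² = 2.778
te_Run assay = (8 + 4·14 + 20)/6 = 84/6 = 14; σ²_Run assay = ((20−8)/6)² = 4.000
te_Incubation = (1 + 4·2 + 3)/6 = 12/6 = 2; σ²_Incubation = ((3−1)/6)² = 0.111
te_Imaging = (3 + 4·7 + 23)/6 = 54/6 = 9; σ²_Imaging = ((23−3)/6)² = 11.111
te_Data extraction = (6 + 4·12 + 24)/6 = 78/6 = 13; σ²_Data extraction = ((24−6)/6)² = 9.000
te_Statistical analysis = (3 + 4·7 + 11)/6 = 42/6 = 7; σ²_Statistical analysis = ((11−3)/6)² = 1.778
te_Replicate run = (5 + 4·8 + 23)/6 = 60/6 = 10; σ²_Replicate run = ((23−5)/6)² = 9.000

Forward pass:
ES_Order reagents = 0; EF_Order reagents = 6
ES_Equipment setup = 0; EF_Equipment setup = 5
ES_Calibration = max(EF_Order reagents=6, EF_Equipment setup=5) = 6; EF_Calibration = 6+14 = 20
ES_Sample prep = 6; EF_Sample prep = 6+6 = 12
ES_Run assay = 6; EF_Run assay = 6+14 = 20
ES_Incubation = 5; EF_Incubation = 5+2 = 7
ES_Imaging = max(EF_Sample prep=12, EF_Run assay=20) = 20; EF_Imaging = 20+9 = 29
ES_Data extraction = 5; EF_Data extraction = 5+13 = 18
ES_Statistical analysis = max(EF_Equipment setup=5, EF_Run assay=20) = 20; EF_Statistical analysis = 20+7 = 27
ES_Replicate run = max(EF_Equipment setup=5, EF_Calibration=20, EF_Incubation=7, EF_Imaging=29, EF_Data extraction=18, EF_Statistical analysis=27) = 29; EF_Replicate run = 29+10 = 39
Expected project duration μ = 39 hours. Critical path: Order reagents → Run assay → Imaging → Replicate run.

Variance along critical path = 1.000 + 4.000 + 11.111 + 9.000 = 25.111; σ = √25.111 = 5.011 hours.
Z = (34 − 39) / 5.011 = -0.998
P(T ≤ 34) = Φ(-0.998) ≈ 0.159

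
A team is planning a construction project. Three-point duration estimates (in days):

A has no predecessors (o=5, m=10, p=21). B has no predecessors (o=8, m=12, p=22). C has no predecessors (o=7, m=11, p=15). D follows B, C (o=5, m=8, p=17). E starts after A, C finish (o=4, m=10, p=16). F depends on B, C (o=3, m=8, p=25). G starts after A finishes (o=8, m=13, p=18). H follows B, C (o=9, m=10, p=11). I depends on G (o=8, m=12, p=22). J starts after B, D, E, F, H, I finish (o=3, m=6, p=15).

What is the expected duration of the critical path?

44 days

te_A = (5 + 4·10 + 21)/6 = 66/6 = 11
te_B = (8 + 4·12 + 22)/6 = 78/6 = 13
te_C = (7 + 4·11 + 15)/6 = 66/6 = 11
te_D = (5 + 4·8 + 17)/6 = 54/6 = 9
te_E = (4 + 4·10 + 16)/6 = 60/6 = 10
te_F = (3 + 4·8 + 25)/6 = 60/6 = 10
te_G = (8 + 4·13 + 18)/6 = 78/6 = 13
te_H = (9 + 4·10 + 11)/6 = 60/6 = 10
te_I = (8 + 4·12 + 22)/6 = 78/6 = 13
te_J = (3 + 4·6 + 15)/6 = 42/6 = 7

Forward pass:
ES_A = 0; EF_A = 11
ES_B = 0; EF_B = 13
ES_C = 0; EF_C = 11
ES_D = max(EF_B=13, EF_C=11) = 13; EF_D = 13+9 = 22
ES_E = max(EF_A=11, EF_C=11) = 11; EF_E = 11+10 = 21
ES_F = max(EF_B=13, EF_C=11) = 13; EF_F = 13+10 = 23
ES_G = 11; EF_G = 11+13 = 24
ES_H = max(EF_B=13, EF_C=11) = 13; EF_H = 13+10 = 23
ES_I = 24; EF_I = 24+13 = 37
ES_J = max(EF_B=13, EF_D=22, EF_E=21, EF_F=23, EF_H=23, EF_I=37) = 37; EF_J = 37+7 = 44
Expected project duration μ = 44 days. Critical path: A → G → I → J.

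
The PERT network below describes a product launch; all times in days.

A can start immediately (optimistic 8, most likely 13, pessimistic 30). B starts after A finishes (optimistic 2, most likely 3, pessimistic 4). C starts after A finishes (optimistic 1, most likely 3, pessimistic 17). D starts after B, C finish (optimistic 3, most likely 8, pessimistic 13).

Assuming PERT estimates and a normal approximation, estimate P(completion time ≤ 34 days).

te_A = (8 + 4·13 + 30)/6 = 90/6 = 15; σ²_A = ((30−8)/6)² = 13.444
te_B = (2 + 4·3 + 4)/6 = 18/6 = 3; σ²_B = ((4−2)/6)² = 0.111
te_C = (1 + 4·3 + 17)/6 = 30/6 = 5; σ²_C = ((17−1)/6)² = 7.111
te_D = (3 + 4·8 + 13)/6 = 48/6 = 8; σ²_D = ((13−3)/6)² = 2.778

Forward pass:
ES_A = 0; EF_A = 15
ES_B = 15; EF_B = 15+3 = 18
ES_C = 15; EF_C = 15+5 = 20
ES_D = max(EF_B=18, EF_C=20) = 20; EF_D = 20+8 = 28
Expected project duration μ = 28 days. Critical path: A → C → D.

Variance along critical path = 13.444 + 7.111 + 2.778 = 23.333; σ = √23.333 = 4.830 days.
Z = (34 − 28) / 4.830 = 1.242
P(T ≤ 34) = Φ(1.242) ≈ 0.893

0.893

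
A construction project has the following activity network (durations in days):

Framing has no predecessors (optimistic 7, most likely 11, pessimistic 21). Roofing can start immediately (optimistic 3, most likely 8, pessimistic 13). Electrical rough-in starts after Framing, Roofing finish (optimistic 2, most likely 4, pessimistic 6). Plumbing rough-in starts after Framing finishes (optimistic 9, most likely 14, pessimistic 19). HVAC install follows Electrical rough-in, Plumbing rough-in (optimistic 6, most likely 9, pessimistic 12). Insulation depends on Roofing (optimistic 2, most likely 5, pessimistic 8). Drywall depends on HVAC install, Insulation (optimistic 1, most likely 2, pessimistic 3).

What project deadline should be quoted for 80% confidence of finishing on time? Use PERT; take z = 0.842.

39.6 days

te_Framing = (7 + 4·11 + 21)/6 = 72/6 = 12; σ²_Framing = ((21−7)/6)² = 5.444
te_Roofing = (3 + 4·8 + 13)/6 = 48/6 = 8; σ²_Roofing = ((13−3)/6)² = 2.778
te_Electrical rough-in = (2 + 4·4 + 6)/6 = 24/6 = 4; σ²_Electrical rough-in = ((6−2)/6)² = 0.444
te_Plumbing rough-in = (9 + 4·14 + 19)/6 = 84/6 = 14; σ²_Plumbing rough-in = ((19−9)/6)² = 2.778
te_HVAC install = (6 + 4·9 + 12)/6 = 54/6 = 9; σ²_HVAC install = ((12−6)/6)² = 1.000
te_Insulation = (2 + 4·5 + 8)/6 = 30/6 = 5; σ²_Insulation = ((8−2)/6)² = 1.000
te_Drywall = (1 + 4·2 + 3)/6 = 12/6 = 2; σ²_Drywall = ((3−1)/6)² = 0.111

Forward pass:
ES_Framing = 0; EF_Framing = 12
ES_Roofing = 0; EF_Roofing = 8
ES_Electrical rough-in = max(EF_Framing=12, EF_Roofing=8) = 12; EF_Electrical rough-in = 12+4 = 16
ES_Plumbing rough-in = 12; EF_Plumbing rough-in = 12+14 = 26
ES_HVAC install = max(EF_Electrical rough-in=16, EF_Plumbing rough-in=26) = 26; EF_HVAC install = 26+9 = 35
ES_Insulation = 8; EF_Insulation = 8+5 = 13
ES_Drywall = max(EF_HVAC install=35, EF_Insulation=13) = 35; EF_Drywall = 35+2 = 37
Expected project duration μ = 37 days. Critical path: Framing → Plumbing rough-in → HVAC install → Drywall.

Variance along critical path = 5.444 + 2.778 + 1.000 + 0.111 = 9.333; σ = 3.055 days.
D = μ + z·σ = 37 + 0.842·3.055 = 39.6 days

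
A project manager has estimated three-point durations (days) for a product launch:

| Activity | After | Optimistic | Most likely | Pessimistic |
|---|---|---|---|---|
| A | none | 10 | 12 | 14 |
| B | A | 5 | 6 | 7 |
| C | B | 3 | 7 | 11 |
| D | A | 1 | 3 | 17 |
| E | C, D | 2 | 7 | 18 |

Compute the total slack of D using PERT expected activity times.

8 days

te_A = (10 + 4·12 + 14)/6 = 72/6 = 12
te_B = (5 + 4·6 + 7)/6 = 36/6 = 6
te_C = (3 + 4·7 + 11)/6 = 42/6 = 7
te_D = (1 + 4·3 + 17)/6 = 30/6 = 5
te_E = (2 + 4·7 + 18)/6 = 48/6 = 8

Forward pass:
ES_A = 0; EF_A = 12
ES_B = 12; EF_B = 12+6 = 18
ES_C = 18; EF_C = 18+7 = 25
ES_D = 12; EF_D = 12+5 = 17
ES_E = max(EF_C=25, EF_D=17) = 25; EF_E = 25+8 = 33
Expected project duration μ = 33 days. Critical path: A → B → C → E.

Backward pass:
LF_E = 33; LS_E = 33−8 = 25
LF_D = LS_E = 25; LS_D = 25−5 = 20
LF_C = LS_E = 25; LS_C = 25−7 = 18
LF_B = LS_C = 18; LS_B = 18−6 = 12
LF_A = min(LS_B=12, LS_D=20) = 12; LS_A = 12−12 = 0
Slack_D = LS_D − ES_D = 20 − 12 = 8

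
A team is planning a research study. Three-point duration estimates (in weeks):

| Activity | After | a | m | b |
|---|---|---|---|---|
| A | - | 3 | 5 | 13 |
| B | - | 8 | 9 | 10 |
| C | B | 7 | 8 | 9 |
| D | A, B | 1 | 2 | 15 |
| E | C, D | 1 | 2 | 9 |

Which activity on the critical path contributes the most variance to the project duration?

te_A = (3 + 4·5 + 13)/6 = 36/6 = 6; σ²_A = ((13−3)/6)² = 2.778
te_B = (8 + 4·9 + 10)/6 = 54/6 = 9; σ²_B = ((10−8)/6)² = 0.111
te_C = (7 + 4·8 + 9)/6 = 48/6 = 8; σ²_C = ((9−7)/6)² = 0.111
te_D = (1 + 4·2 + 15)/6 = 24/6 = 4; σ²_D = ((15−1)/6)² = 5.444
te_E = (1 + 4·2 + 9)/6 = 18/6 = 3; σ²_E = ((9−1)/6)² = 1.778

Forward pass:
ES_A = 0; EF_A = 6
ES_B = 0; EF_B = 9
ES_C = 9; EF_C = 9+8 = 17
ES_D = max(EF_A=6, EF_B=9) = 9; EF_D = 9+4 = 13
ES_E = max(EF_C=17, EF_D=13) = 17; EF_E = 17+3 = 20
Expected project duration μ = 20 weeks. Critical path: B → C → E.

Variances on critical path: σ²_B=0.111, σ²_C=0.111, σ²_E=1.778.
Largest is σ²_E = 1.778.

E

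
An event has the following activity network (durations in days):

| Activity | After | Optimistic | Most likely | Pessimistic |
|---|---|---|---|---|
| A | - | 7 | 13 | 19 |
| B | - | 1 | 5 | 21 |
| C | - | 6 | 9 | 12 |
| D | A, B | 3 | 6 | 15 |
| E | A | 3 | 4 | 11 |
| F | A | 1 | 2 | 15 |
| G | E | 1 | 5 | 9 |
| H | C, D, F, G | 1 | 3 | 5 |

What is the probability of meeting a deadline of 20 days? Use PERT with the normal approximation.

te_A = (7 + 4·13 + 19)/6 = 78/6 = 13; σ²_A = ((19−7)/6)² = 4.000
te_B = (1 + 4·5 + 21)/6 = 42/6 = 7; σ²_B = ((21−1)/6)² = 11.111
te_C = (6 + 4·9 + 12)/6 = 54/6 = 9; σ²_C = ((12−6)/6)² = 1.000
te_D = (3 + 4·6 + 15)/6 = 42/6 = 7; σ²_D = ((15−3)/6)² = 4.000
te_E = (3 + 4·4 + 11)/6 = 30/6 = 5; σ²_E = ((11−3)/6)² = 1.778
te_F = (1 + 4·2 + 15)/6 = 24/6 = 4; σ²_F = ((15−1)/6)² = 5.444
te_G = (1 + 4·5 + 9)/6 = 30/6 = 5; σ²_G = ((9−1)/6)² = 1.778
te_H = (1 + 4·3 + 5)/6 = 18/6 = 3; σ²_H = ((5−1)/6)² = 0.444

Forward pass:
ES_A = 0; EF_A = 13
ES_B = 0; EF_B = 7
ES_C = 0; EF_C = 9
ES_D = max(EF_A=13, EF_B=7) = 13; EF_D = 13+7 = 20
ES_E = 13; EF_E = 13+5 = 18
ES_F = 13; EF_F = 13+4 = 17
ES_G = 18; EF_G = 18+5 = 23
ES_H = max(EF_C=9, EF_D=20, EF_F=17, EF_G=23) = 23; EF_H = 23+3 = 26
Expected project duration μ = 26 days. Critical path: A → E → G → H.

Variance along critical path = 4.000 + 1.778 + 1.778 + 0.444 = 8.000; σ = √8.000 = 2.828 days.
Z = (20 − 26) / 2.828 = -2.121
P(T ≤ 20) = Φ(-2.121) ≈ 0.017

0.017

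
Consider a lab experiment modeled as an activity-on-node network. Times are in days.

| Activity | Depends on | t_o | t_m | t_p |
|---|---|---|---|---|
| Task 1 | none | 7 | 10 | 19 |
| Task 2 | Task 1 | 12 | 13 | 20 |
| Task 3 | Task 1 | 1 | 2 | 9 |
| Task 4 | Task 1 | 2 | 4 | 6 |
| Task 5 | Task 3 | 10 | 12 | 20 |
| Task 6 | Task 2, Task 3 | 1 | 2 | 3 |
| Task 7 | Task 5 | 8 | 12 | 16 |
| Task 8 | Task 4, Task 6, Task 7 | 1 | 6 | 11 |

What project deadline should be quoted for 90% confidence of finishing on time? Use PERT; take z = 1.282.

49.6 days

te_Task 1 = (7 + 4·10 + 19)/6 = 66/6 = 11; σ²_Task 1 = ((19−7)/6)² = 4.000
te_Task 2 = (12 + 4·13 + 20)/6 = 84/6 = 14; σ²_Task 2 = ((20−12)/6)² = 1.778
te_Task 3 = (1 + 4·2 + 9)/6 = 18/6 = 3; σ²_Task 3 = ((9−1)/6)² = 1.778
te_Task 4 = (2 + 4·4 + 6)/6 = 24/6 = 4; σ²_Task 4 = ((6−2)/6)² = 0.444
te_Task 5 = (10 + 4·12 + 20)/6 = 78/6 = 13; σ²_Task 5 = ((20−10)/6)² = 2.778
te_Task 6 = (1 + 4·2 + 3)/6 = 12/6 = 2; σ²_Task 6 = ((3−1)/6)² = 0.111
te_Task 7 = (8 + 4·12 + 16)/6 = 72/6 = 12; σ²_Task 7 = ((16−8)/6)² = 1.778
te_Task 8 = (1 + 4·6 + 11)/6 = 36/6 = 6; σ²_Task 8 = ((11−1)/6)² = 2.778

Forward pass:
ES_Task 1 = 0; EF_Task 1 = 11
ES_Task 2 = 11; EF_Task 2 = 11+14 = 25
ES_Task 3 = 11; EF_Task 3 = 11+3 = 14
ES_Task 4 = 11; EF_Task 4 = 11+4 = 15
ES_Task 5 = 14; EF_Task 5 = 14+13 = 27
ES_Task 6 = max(EF_Task 2=25, EF_Task 3=14) = 25; EF_Task 6 = 25+2 = 27
ES_Task 7 = 27; EF_Task 7 = 27+12 = 39
ES_Task 8 = max(EF_Task 4=15, EF_Task 6=27, EF_Task 7=39) = 39; EF_Task 8 = 39+6 = 45
Expected project duration μ = 45 days. Critical path: Task 1 → Task 3 → Task 5 → Task 7 → Task 8.

Variance along critical path = 4.000 + 1.778 + 2.778 + 1.778 + 2.778 = 13.111; σ = 3.621 days.
D = μ + z·σ = 45 + 1.282·3.621 = 49.6 days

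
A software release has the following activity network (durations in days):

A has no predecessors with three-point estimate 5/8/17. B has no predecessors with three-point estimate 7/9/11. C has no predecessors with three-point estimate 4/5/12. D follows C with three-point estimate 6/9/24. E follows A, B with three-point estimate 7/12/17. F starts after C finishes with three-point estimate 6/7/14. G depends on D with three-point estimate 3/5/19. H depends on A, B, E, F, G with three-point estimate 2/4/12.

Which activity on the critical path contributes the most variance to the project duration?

te_A = (5 + 4·8 + 17)/6 = 54/6 = 9; σ²_A = ((17−5)/6)² = 4.000
te_B = (7 + 4·9 + 11)/6 = 54/6 = 9; σ²_B = ((11−7)/6)² = 0.444
te_C = (4 + 4·5 + 12)/6 = 36/6 = 6; σ²_C = ((12−4)/6)² = 1.778
te_D = (6 + 4·9 + 24)/6 = 66/6 = 11; σ²_D = ((24−6)/6)² = 9.000
te_E = (7 + 4·12 + 17)/6 = 72/6 = 12; σ²_E = ((17−7)/6)² = 2.778
te_F = (6 + 4·7 + 14)/6 = 48/6 = 8; σ²_F = ((14−6)/6)² = 1.778
te_G = (3 + 4·5 + 19)/6 = 42/6 = 7; σ²_G = ((19−3)/6)² = 7.111
te_H = (2 + 4·4 + 12)/6 = 30/6 = 5; σ²_H = ((12−2)/6)² = 2.778

Forward pass:
ES_A = 0; EF_A = 9
ES_B = 0; EF_B = 9
ES_C = 0; EF_C = 6
ES_D = 6; EF_D = 6+11 = 17
ES_E = max(EF_A=9, EF_B=9) = 9; EF_E = 9+12 = 21
ES_F = 6; EF_F = 6+8 = 14
ES_G = 17; EF_G = 17+7 = 24
ES_H = max(EF_A=9, EF_B=9, EF_E=21, EF_F=14, EF_G=24) = 24; EF_H = 24+5 = 29
Expected project duration μ = 29 days. Critical path: C → D → G → H.

Variances on critical path: σ²_C=1.778, σ²_D=9.000, σ²_G=7.111, σ²_H=2.778.
Largest is σ²_D = 9.000.

D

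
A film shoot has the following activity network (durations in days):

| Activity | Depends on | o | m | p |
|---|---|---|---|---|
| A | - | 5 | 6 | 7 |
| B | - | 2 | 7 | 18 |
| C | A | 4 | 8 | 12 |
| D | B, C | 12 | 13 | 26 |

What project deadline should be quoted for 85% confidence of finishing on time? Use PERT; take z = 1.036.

31.8 days

te_A = (5 + 4·6 + 7)/6 = 36/6 = 6; σ²_A = ((7−5)/6)² = 0.111
te_B = (2 + 4·7 + 18)/6 = 48/6 = 8; σ²_B = ((18−2)/6)² = 7.111
te_C = (4 + 4·8 + 12)/6 = 48/6 = 8; σ²_C = ((12−4)/6)² = 1.778
te_D = (12 + 4·13 + 26)/6 = 90/6 = 15; σ²_D = ((26−12)/6)² = 5.444

Forward pass:
ES_A = 0; EF_A = 6
ES_B = 0; EF_B = 8
ES_C = 6; EF_C = 6+8 = 14
ES_D = max(EF_B=8, EF_C=14) = 14; EF_D = 14+15 = 29
Expected project duration μ = 29 days. Critical path: A → C → D.

Variance along critical path = 0.111 + 1.778 + 5.444 = 7.333; σ = 2.708 days.
D = μ + z·σ = 29 + 1.036·2.708 = 31.8 days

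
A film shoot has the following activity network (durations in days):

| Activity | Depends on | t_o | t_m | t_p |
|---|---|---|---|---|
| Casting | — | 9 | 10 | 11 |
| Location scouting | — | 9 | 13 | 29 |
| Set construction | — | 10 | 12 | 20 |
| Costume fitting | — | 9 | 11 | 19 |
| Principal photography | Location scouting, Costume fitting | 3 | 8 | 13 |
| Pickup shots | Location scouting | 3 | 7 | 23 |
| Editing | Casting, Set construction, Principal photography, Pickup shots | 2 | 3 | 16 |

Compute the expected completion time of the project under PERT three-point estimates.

te_Casting = (9 + 4·10 + 11)/6 = 60/6 = 10
te_Location scouting = (9 + 4·13 + 29)/6 = 90/6 = 15
te_Set construction = (10 + 4·12 + 20)/6 = 78/6 = 13
te_Costume fitting = (9 + 4·11 + 19)/6 = 72/6 = 12
te_Principal photography = (3 + 4·8 + 13)/6 = 48/6 = 8
te_Pickup shots = (3 + 4·7 + 23)/6 = 54/6 = 9
te_Editing = (2 + 4·3 + 16)/6 = 30/6 = 5

Forward pass:
ES_Casting = 0; EF_Casting = 10
ES_Location scouting = 0; EF_Location scouting = 15
ES_Set construction = 0; EF_Set construction = 13
ES_Costume fitting = 0; EF_Costume fitting = 12
ES_Principal photography = max(EF_Location scouting=15, EF_Costume fitting=12) = 15; EF_Principal photography = 15+8 = 23
ES_Pickup shots = 15; EF_Pickup shots = 15+9 = 24
ES_Editing = max(EF_Casting=10, EF_Set construction=13, EF_Principal photography=23, EF_Pickup shots=24) = 24; EF_Editing = 24+5 = 29
Expected project duration μ = 29 days. Critical path: Location scouting → Pickup shots → Editing.

29 days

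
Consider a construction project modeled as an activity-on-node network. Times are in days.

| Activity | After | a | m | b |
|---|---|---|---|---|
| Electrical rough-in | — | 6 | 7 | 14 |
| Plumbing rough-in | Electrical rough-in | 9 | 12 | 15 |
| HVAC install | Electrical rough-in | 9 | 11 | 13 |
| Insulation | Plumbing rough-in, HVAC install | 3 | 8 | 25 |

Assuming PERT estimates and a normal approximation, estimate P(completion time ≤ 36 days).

0.932

te_Electrical rough-in = (6 + 4·7 + 14)/6 = 48/6 = 8; σ²_Electrical rough-in = ((14−6)/6)² = 1.778
te_Plumbing rough-in = (9 + 4·12 + 15)/6 = 72/6 = 12; σ²_Plumbing rough-in = ((15−9)/6)² = 1.000
te_HVAC install = (9 + 4·11 + 13)/6 = 66/6 = 11; σ²_HVAC install = ((13−9)/6)² = 0.444
te_Insulation = (3 + 4·8 + 25)/6 = 60/6 = 10; σ²_Insulation = ((25−3)/6)² = 13.444

Forward pass:
ES_Electrical rough-in = 0; EF_Electrical rough-in = 8
ES_Plumbing rough-in = 8; EF_Plumbing rough-in = 8+12 = 20
ES_HVAC install = 8; EF_HVAC install = 8+11 = 19
ES_Insulation = max(EF_Plumbing rough-in=20, EF_HVAC install=19) = 20; EF_Insulation = 20+10 = 30
Expected project duration μ = 30 days. Critical path: Electrical rough-in → Plumbing rough-in → Insulation.

Variance along critical path = 1.778 + 1.000 + 13.444 = 16.222; σ = √16.222 = 4.028 days.
Z = (36 − 30) / 4.028 = 1.490
P(T ≤ 36) = Φ(1.490) ≈ 0.932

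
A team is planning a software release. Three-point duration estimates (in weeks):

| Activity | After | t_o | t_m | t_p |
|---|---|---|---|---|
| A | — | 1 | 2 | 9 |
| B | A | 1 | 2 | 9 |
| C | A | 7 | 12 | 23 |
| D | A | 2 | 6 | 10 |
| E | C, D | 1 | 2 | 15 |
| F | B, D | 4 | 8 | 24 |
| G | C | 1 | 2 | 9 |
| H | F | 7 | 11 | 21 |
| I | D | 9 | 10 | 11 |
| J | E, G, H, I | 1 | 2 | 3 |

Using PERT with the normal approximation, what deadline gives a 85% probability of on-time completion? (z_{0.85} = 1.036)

37.7 weeks

te_A = (1 + 4·2 + 9)/6 = 18/6 = 3; σ²_A = ((9−1)/6)² = 1.778
te_B = (1 + 4·2 + 9)/6 = 18/6 = 3; σ²_B = ((9−1)/6)² = 1.778
te_C = (7 + 4·12 + 23)/6 = 78/6 = 13; σ²_C = ((23−7)/6)² = 7.111
te_D = (2 + 4·6 + 10)/6 = 36/6 = 6; σ²_D = ((10−2)/6)² = 1.778
te_E = (1 + 4·2 + 15)/6 = 24/6 = 4; σ²_E = ((15−1)/6)² = 5.444
te_F = (4 + 4·8 + 24)/6 = 60/6 = 10; σ²_F = ((24−4)/6)² = 11.111
te_G = (1 + 4·2 + 9)/6 = 18/6 = 3; σ²_G = ((9−1)/6)² = 1.778
te_H = (7 + 4·11 + 21)/6 = 72/6 = 12; σ²_H = ((21−7)/6)² = 5.444
te_I = (9 + 4·10 + 11)/6 = 60/6 = 10; σ²_I = ((11−9)/6)² = 0.111
te_J = (1 + 4·2 + 3)/6 = 12/6 = 2; σ²_J = ((3−1)/6)² = 0.111

Forward pass:
ES_A = 0; EF_A = 3
ES_B = 3; EF_B = 3+3 = 6
ES_C = 3; EF_C = 3+13 = 16
ES_D = 3; EF_D = 3+6 = 9
ES_E = max(EF_C=16, EF_D=9) = 16; EF_E = 16+4 = 20
ES_F = max(EF_B=6, EF_D=9) = 9; EF_F = 9+10 = 19
ES_G = 16; EF_G = 16+3 = 19
ES_H = 19; EF_H = 19+12 = 31
ES_I = 9; EF_I = 9+10 = 19
ES_J = max(EF_E=20, EF_G=19, EF_H=31, EF_I=19) = 31; EF_J = 31+2 = 33
Expected project duration μ = 33 weeks. Critical path: A → D → F → H → J.

Variance along critical path = 1.778 + 1.778 + 11.111 + 5.444 + 0.111 = 20.222; σ = 4.497 weeks.
D = μ + z·σ = 33 + 1.036·4.497 = 37.7 weeks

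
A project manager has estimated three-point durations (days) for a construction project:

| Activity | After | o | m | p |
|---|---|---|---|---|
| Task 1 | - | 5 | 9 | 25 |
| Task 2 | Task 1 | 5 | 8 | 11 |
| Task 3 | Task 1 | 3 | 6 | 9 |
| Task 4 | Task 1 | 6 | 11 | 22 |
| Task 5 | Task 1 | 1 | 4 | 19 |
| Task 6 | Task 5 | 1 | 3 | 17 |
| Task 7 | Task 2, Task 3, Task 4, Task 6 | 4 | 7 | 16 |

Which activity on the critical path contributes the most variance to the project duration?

Task 1

te_Task 1 = (5 + 4·9 + 25)/6 = 66/6 = 11; σ²_Task 1 = ((25−5)/6)² = 11.111
te_Task 2 = (5 + 4·8 + 11)/6 = 48/6 = 8; σ²_Task 2 = ((11−5)/6)² = 1.000
te_Task 3 = (3 + 4·6 + 9)/6 = 36/6 = 6; σ²_Task 3 = ((9−3)/6)² = 1.000
te_Task 4 = (6 + 4·11 + 22)/6 = 72/6 = 12; σ²_Task 4 = ((22−6)/6)² = 7.111
te_Task 5 = (1 + 4·4 + 19)/6 = 36/6 = 6; σ²_Task 5 = ((19−1)/6)² = 9.000
te_Task 6 = (1 + 4·3 + 17)/6 = 30/6 = 5; σ²_Task 6 = ((17−1)/6)² = 7.111
te_Task 7 = (4 + 4·7 + 16)/6 = 48/6 = 8; σ²_Task 7 = ((16−4)/6)² = 4.000

Forward pass:
ES_Task 1 = 0; EF_Task 1 = 11
ES_Task 2 = 11; EF_Task 2 = 11+8 = 19
ES_Task 3 = 11; EF_Task 3 = 11+6 = 17
ES_Task 4 = 11; EF_Task 4 = 11+12 = 23
ES_Task 5 = 11; EF_Task 5 = 11+6 = 17
ES_Task 6 = 17; EF_Task 6 = 17+5 = 22
ES_Task 7 = max(EF_Task 2=19, EF_Task 3=17, EF_Task 4=23, EF_Task 6=22) = 23; EF_Task 7 = 23+8 = 31
Expected project duration μ = 31 days. Critical path: Task 1 → Task 4 → Task 7.

Variances on critical path: σ²_Task 1=11.111, σ²_Task 4=7.111, σ²_Task 7=4.000.
Largest is σ²_Task 1 = 11.111.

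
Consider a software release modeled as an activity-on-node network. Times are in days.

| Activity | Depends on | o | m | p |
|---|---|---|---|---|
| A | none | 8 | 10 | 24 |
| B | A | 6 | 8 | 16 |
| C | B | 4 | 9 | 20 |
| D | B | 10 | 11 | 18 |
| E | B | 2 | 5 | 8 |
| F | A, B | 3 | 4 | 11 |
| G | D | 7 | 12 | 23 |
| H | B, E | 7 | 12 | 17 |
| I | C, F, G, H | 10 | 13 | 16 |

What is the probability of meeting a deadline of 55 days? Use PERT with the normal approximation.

te_A = (8 + 4·10 + 24)/6 = 72/6 = 12; σ²_A = ((24−8)/6)² = 7.111
te_B = (6 + 4·8 + 16)/6 = 54/6 = 9; σ²_B = ((16−6)/6)² = 2.778
te_C = (4 + 4·9 + 20)/6 = 60/6 = 10; σ²_C = ((20−4)/6)² = 7.111
te_D = (10 + 4·11 + 18)/6 = 72/6 = 12; σ²_D = ((18−10)/6)² = 1.778
te_E = (2 + 4·5 + 8)/6 = 30/6 = 5; σ²_E = ((8−2)/6)² = 1.000
te_F = (3 + 4·4 + 11)/6 = 30/6 = 5; σ²_F = ((11−3)/6)² = 1.778
te_G = (7 + 4·12 + 23)/6 = 78/6 = 13; σ²_G = ((23−7)/6)² = 7.111
te_H = (7 + 4·12 + 17)/6 = 72/6 = 12; σ²_H = ((17−7)/6)² = 2.778
te_I = (10 + 4·13 + 16)/6 = 78/6 = 13; σ²_I = ((16−10)/6)² = 1.000

Forward pass:
ES_A = 0; EF_A = 12
ES_B = 12; EF_B = 12+9 = 21
ES_C = 21; EF_C = 21+10 = 31
ES_D = 21; EF_D = 21+12 = 33
ES_E = 21; EF_E = 21+5 = 26
ES_F = max(EF_A=12, EF_B=21) = 21; EF_F = 21+5 = 26
ES_G = 33; EF_G = 33+13 = 46
ES_H = max(EF_B=21, EF_E=26) = 26; EF_H = 26+12 = 38
ES_I = max(EF_C=31, EF_F=26, EF_G=46, EF_H=38) = 46; EF_I = 46+13 = 59
Expected project duration μ = 59 days. Critical path: A → B → D → G → I.

Variance along critical path = 7.111 + 2.778 + 1.778 + 7.111 + 1.000 = 19.778; σ = √19.778 = 4.447 days.
Z = (55 − 59) / 4.447 = -0.899
P(T ≤ 55) = Φ(-0.899) ≈ 0.184

0.184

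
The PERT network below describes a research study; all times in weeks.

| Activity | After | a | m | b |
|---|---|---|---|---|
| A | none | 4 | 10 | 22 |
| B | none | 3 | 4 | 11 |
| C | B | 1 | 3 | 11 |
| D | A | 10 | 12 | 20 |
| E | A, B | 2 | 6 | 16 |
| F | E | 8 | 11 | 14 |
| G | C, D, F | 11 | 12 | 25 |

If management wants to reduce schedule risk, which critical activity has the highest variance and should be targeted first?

te_A = (4 + 4·10 + 22)/6 = 66/6 = 11; σ²_A = ((22−4)/6)² = 9.000
te_B = (3 + 4·4 + 11)/6 = 30/6 = 5; σ²_B = ((11−3)/6)² = 1.778
te_C = (1 + 4·3 + 11)/6 = 24/6 = 4; σ²_C = ((11−1)/6)² = 2.778
te_D = (10 + 4·12 + 20)/6 = 78/6 = 13; σ²_D = ((20−10)/6)² = 2.778
te_E = (2 + 4·6 + 16)/6 = 42/6 = 7; σ²_E = ((16−2)/6)² = 5.444
te_F = (8 + 4·11 + 14)/6 = 66/6 = 11; σ²_F = ((14−8)/6)² = 1.000
te_G = (11 + 4·12 + 25)/6 = 84/6 = 14; σ²_G = ((25−11)/6)² = 5.444

Forward pass:
ES_A = 0; EF_A = 11
ES_B = 0; EF_B = 5
ES_C = 5; EF_C = 5+4 = 9
ES_D = 11; EF_D = 11+13 = 24
ES_E = max(EF_A=11, EF_B=5) = 11; EF_E = 11+7 = 18
ES_F = 18; EF_F = 18+11 = 29
ES_G = max(EF_C=9, EF_D=24, EF_F=29) = 29; EF_G = 29+14 = 43
Expected project duration μ = 43 weeks. Critical path: A → E → F → G.

Variances on critical path: σ²_A=9.000, σ²_E=5.444, σ²_F=1.000, σ²_G=5.444.
Largest is σ²_A = 9.000.

A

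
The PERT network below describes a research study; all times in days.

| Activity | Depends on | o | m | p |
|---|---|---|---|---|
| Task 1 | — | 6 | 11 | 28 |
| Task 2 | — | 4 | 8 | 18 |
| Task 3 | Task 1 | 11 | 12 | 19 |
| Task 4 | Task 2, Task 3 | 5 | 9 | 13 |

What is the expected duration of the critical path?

35 days

te_Task 1 = (6 + 4·11 + 28)/6 = 78/6 = 13
te_Task 2 = (4 + 4·8 + 18)/6 = 54/6 = 9
te_Task 3 = (11 + 4·12 + 19)/6 = 78/6 = 13
te_Task 4 = (5 + 4·9 + 13)/6 = 54/6 = 9

Forward pass:
ES_Task 1 = 0; EF_Task 1 = 13
ES_Task 2 = 0; EF_Task 2 = 9
ES_Task 3 = 13; EF_Task 3 = 13+13 = 26
ES_Task 4 = max(EF_Task 2=9, EF_Task 3=26) = 26; EF_Task 4 = 26+9 = 35
Expected project duration μ = 35 days. Critical path: Task 1 → Task 3 → Task 4.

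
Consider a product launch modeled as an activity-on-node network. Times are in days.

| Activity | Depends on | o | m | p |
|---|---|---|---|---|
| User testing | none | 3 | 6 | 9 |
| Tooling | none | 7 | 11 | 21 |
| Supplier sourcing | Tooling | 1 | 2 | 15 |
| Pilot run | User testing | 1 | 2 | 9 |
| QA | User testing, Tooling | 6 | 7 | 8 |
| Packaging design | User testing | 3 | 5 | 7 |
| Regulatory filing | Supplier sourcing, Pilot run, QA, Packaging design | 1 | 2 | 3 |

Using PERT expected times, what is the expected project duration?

21 days

te_User testing = (3 + 4·6 + 9)/6 = 36/6 = 6
te_Tooling = (7 + 4·11 + 21)/6 = 72/6 = 12
te_Supplier sourcing = (1 + 4·2 + 15)/6 = 24/6 = 4
te_Pilot run = (1 + 4·2 + 9)/6 = 18/6 = 3
te_QA = (6 + 4·7 + 8)/6 = 42/6 = 7
te_Packaging design = (3 + 4·5 + 7)/6 = 30/6 = 5
te_Regulatory filing = (1 + 4·2 + 3)/6 = 12/6 = 2

Forward pass:
ES_User testing = 0; EF_User testing = 6
ES_Tooling = 0; EF_Tooling = 12
ES_Supplier sourcing = 12; EF_Supplier sourcing = 12+4 = 16
ES_Pilot run = 6; EF_Pilot run = 6+3 = 9
ES_QA = max(EF_User testing=6, EF_Tooling=12) = 12; EF_QA = 12+7 = 19
ES_Packaging design = 6; EF_Packaging design = 6+5 = 11
ES_Regulatory filing = max(EF_Supplier sourcing=16, EF_Pilot run=9, EF_QA=19, EF_Packaging design=11) = 19; EF_Regulatory filing = 19+2 = 21
Expected project duration μ = 21 days. Critical path: Tooling → QA → Regulatory filing.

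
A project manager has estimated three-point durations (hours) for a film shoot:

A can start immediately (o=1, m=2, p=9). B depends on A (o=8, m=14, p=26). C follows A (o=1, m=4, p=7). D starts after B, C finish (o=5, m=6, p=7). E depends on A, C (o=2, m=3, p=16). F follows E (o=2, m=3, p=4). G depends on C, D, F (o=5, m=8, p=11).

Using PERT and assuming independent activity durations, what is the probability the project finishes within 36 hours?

0.877

te_A = (1 + 4·2 + 9)/6 = 18/6 = 3; σ²_A = ((9−1)/6)² = 1.778
te_B = (8 + 4·14 + 26)/6 = 90/6 = 15; σ²_B = ((26−8)/6)² = 9.000
te_C = (1 + 4·4 + 7)/6 = 24/6 = 4; σ²_C = ((7−1)/6)² = 1.000
te_D = (5 + 4·6 + 7)/6 = 36/6 = 6; σ²_D = ((7−5)/6)² = 0.111
te_E = (2 + 4·3 + 16)/6 = 30/6 = 5; σ²_E = ((16−2)/6)² = 5.444
te_F = (2 + 4·3 + 4)/6 = 18/6 = 3; σ²_F = ((4−2)/6)² = 0.111
te_G = (5 + 4·8 + 11)/6 = 48/6 = 8; σ²_G = ((11−5)/6)² = 1.000

Forward pass:
ES_A = 0; EF_A = 3
ES_B = 3; EF_B = 3+15 = 18
ES_C = 3; EF_C = 3+4 = 7
ES_D = max(EF_B=18, EF_C=7) = 18; EF_D = 18+6 = 24
ES_E = max(EF_A=3, EF_C=7) = 7; EF_E = 7+5 = 12
ES_F = 12; EF_F = 12+3 = 15
ES_G = max(EF_C=7, EF_D=24, EF_F=15) = 24; EF_G = 24+8 = 32
Expected project duration μ = 32 hours. Critical path: A → B → D → G.

Variance along critical path = 1.778 + 9.000 + 0.111 + 1.000 = 11.889; σ = √11.889 = 3.448 hours.
Z = (36 − 32) / 3.448 = 1.160
P(T ≤ 36) = Φ(1.160) ≈ 0.877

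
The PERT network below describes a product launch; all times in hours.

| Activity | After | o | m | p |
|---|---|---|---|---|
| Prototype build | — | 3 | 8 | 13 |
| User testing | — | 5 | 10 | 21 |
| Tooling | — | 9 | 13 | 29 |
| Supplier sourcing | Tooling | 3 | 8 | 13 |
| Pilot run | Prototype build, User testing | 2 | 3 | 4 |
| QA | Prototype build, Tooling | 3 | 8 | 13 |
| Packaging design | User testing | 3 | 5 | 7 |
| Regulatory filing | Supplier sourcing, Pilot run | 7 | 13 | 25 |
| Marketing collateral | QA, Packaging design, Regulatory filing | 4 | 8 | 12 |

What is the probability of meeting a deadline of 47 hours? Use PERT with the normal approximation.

te_Prototype build = (3 + 4·8 + 13)/6 = 48/6 = 8; σ²_Prototype build = ((13−3)/6)² = 2.778
te_User testing = (5 + 4·10 + 21)/6 = 66/6 = 11; σ²_User testing = ((21−5)/6)² = 7.111
te_Tooling = (9 + 4·13 + 29)/6 = 90/6 = 15; σ²_Tooling = ((29−9)/6)² = 11.111
te_Supplier sourcing = (3 + 4·8 + 13)/6 = 48/6 = 8; σ²_Supplier sourcing = ((13−3)/6)² = 2.778
te_Pilot run = (2 + 4·3 + 4)/6 = 18/6 = 3; σ²_Pilot run = ((4−2)/6)² = 0.111
te_QA = (3 + 4·8 + 13)/6 = 48/6 = 8; σ²_QA = ((13−3)/6)² = 2.778
te_Packaging design = (3 + 4·5 + 7)/6 = 30/6 = 5; σ²_Packaging design = ((7−3)/6)² = 0.444
te_Regulatory filing = (7 + 4·13 + 25)/6 = 84/6 = 14; σ²_Regulatory filing = ((25−7)/6)² = 9.000
te_Marketing collateral = (4 + 4·8 + 12)/6 = 48/6 = 8; σ²_Marketing collateral = ((12−4)/6)² = 1.778

Forward pass:
ES_Prototype build = 0; EF_Prototype build = 8
ES_User testing = 0; EF_User testing = 11
ES_Tooling = 0; EF_Tooling = 15
ES_Supplier sourcing = 15; EF_Supplier sourcing = 15+8 = 23
ES_Pilot run = max(EF_Prototype build=8, EF_User testing=11) = 11; EF_Pilot run = 11+3 = 14
ES_QA = max(EF_Prototype build=8, EF_Tooling=15) = 15; EF_QA = 15+8 = 23
ES_Packaging design = 11; EF_Packaging design = 11+5 = 16
ES_Regulatory filing = max(EF_Supplier sourcing=23, EF_Pilot run=14) = 23; EF_Regulatory filing = 23+14 = 37
ES_Marketing collateral = max(EF_QA=23, EF_Packaging design=16, EF_Regulatory filing=37) = 37; EF_Marketing collateral = 37+8 = 45
Expected project duration μ = 45 hours. Critical path: Tooling → Supplier sourcing → Regulatory filing → Marketing collateral.

Variance along critical path = 11.111 + 2.778 + 9.000 + 1.778 = 24.667; σ = √24.667 = 4.967 hours.
Z = (47 − 45) / 4.967 = 0.403
P(T ≤ 47) = Φ(0.403) ≈ 0.656

0.656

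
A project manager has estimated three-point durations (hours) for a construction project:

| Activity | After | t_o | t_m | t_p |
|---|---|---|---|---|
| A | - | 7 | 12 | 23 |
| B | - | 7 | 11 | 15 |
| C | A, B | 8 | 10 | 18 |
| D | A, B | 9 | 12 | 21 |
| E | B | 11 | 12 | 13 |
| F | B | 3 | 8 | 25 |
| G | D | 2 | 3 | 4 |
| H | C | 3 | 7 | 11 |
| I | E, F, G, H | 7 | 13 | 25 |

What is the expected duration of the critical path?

45 hours

te_A = (7 + 4·12 + 23)/6 = 78/6 = 13
te_B = (7 + 4·11 + 15)/6 = 66/6 = 11
te_C = (8 + 4·10 + 18)/6 = 66/6 = 11
te_D = (9 + 4·12 + 21)/6 = 78/6 = 13
te_E = (11 + 4·12 + 13)/6 = 72/6 = 12
te_F = (3 + 4·8 + 25)/6 = 60/6 = 10
te_G = (2 + 4·3 + 4)/6 = 18/6 = 3
te_H = (3 + 4·7 + 11)/6 = 42/6 = 7
te_I = (7 + 4·13 + 25)/6 = 84/6 = 14

Forward pass:
ES_A = 0; EF_A = 13
ES_B = 0; EF_B = 11
ES_C = max(EF_A=13, EF_B=11) = 13; EF_C = 13+11 = 24
ES_D = max(EF_A=13, EF_B=11) = 13; EF_D = 13+13 = 26
ES_E = 11; EF_E = 11+12 = 23
ES_F = 11; EF_F = 11+10 = 21
ES_G = 26; EF_G = 26+3 = 29
ES_H = 24; EF_H = 24+7 = 31
ES_I = max(EF_E=23, EF_F=21, EF_G=29, EF_H=31) = 31; EF_I = 31+14 = 45
Expected project duration μ = 45 hours. Critical path: A → C → H → I.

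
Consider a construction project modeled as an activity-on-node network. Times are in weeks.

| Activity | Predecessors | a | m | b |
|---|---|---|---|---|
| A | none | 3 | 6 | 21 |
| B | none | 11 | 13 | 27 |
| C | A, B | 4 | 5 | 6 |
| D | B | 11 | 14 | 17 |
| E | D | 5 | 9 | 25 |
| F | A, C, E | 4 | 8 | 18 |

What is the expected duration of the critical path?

te_A = (3 + 4·6 + 21)/6 = 48/6 = 8
te_B = (11 + 4·13 + 27)/6 = 90/6 = 15
te_C = (4 + 4·5 + 6)/6 = 30/6 = 5
te_D = (11 + 4·14 + 17)/6 = 84/6 = 14
te_E = (5 + 4·9 + 25)/6 = 66/6 = 11
te_F = (4 + 4·8 + 18)/6 = 54/6 = 9

Forward pass:
ES_A = 0; EF_A = 8
ES_B = 0; EF_B = 15
ES_C = max(EF_A=8, EF_B=15) = 15; EF_C = 15+5 = 20
ES_D = 15; EF_D = 15+14 = 29
ES_E = 29; EF_E = 29+11 = 40
ES_F = max(EF_A=8, EF_C=20, EF_E=40) = 40; EF_F = 40+9 = 49
Expected project duration μ = 49 weeks. Critical path: B → D → E → F.

49 weeks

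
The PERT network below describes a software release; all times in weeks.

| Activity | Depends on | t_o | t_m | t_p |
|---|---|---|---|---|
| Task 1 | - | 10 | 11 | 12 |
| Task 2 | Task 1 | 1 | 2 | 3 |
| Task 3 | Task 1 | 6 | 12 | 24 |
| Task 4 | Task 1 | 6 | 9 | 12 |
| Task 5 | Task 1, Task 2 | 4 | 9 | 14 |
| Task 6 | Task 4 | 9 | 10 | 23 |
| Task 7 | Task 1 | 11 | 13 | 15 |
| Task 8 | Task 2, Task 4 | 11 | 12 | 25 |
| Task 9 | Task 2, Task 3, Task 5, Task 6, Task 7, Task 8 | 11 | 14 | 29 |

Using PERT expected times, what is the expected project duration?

te_Task 1 = (10 + 4·11 + 12)/6 = 66/6 = 11
te_Task 2 = (1 + 4·2 + 3)/6 = 12/6 = 2
te_Task 3 = (6 + 4·12 + 24)/6 = 78/6 = 13
te_Task 4 = (6 + 4·9 + 12)/6 = 54/6 = 9
te_Task 5 = (4 + 4·9 + 14)/6 = 54/6 = 9
te_Task 6 = (9 + 4·10 + 23)/6 = 72/6 = 12
te_Task 7 = (11 + 4·13 + 15)/6 = 78/6 = 13
te_Task 8 = (11 + 4·12 + 25)/6 = 84/6 = 14
te_Task 9 = (11 + 4·14 + 29)/6 = 96/6 = 16

Forward pass:
ES_Task 1 = 0; EF_Task 1 = 11
ES_Task 2 = 11; EF_Task 2 = 11+2 = 13
ES_Task 3 = 11; EF_Task 3 = 11+13 = 24
ES_Task 4 = 11; EF_Task 4 = 11+9 = 20
ES_Task 5 = max(EF_Task 1=11, EF_Task 2=13) = 13; EF_Task 5 = 13+9 = 22
ES_Task 6 = 20; EF_Task 6 = 20+12 = 32
ES_Task 7 = 11; EF_Task 7 = 11+13 = 24
ES_Task 8 = max(EF_Task 2=13, EF_Task 4=20) = 20; EF_Task 8 = 20+14 = 34
ES_Task 9 = max(EF_Task 2=13, EF_Task 3=24, EF_Task 5=22, EF_Task 6=32, EF_Task 7=24, EF_Task 8=34) = 34; EF_Task 9 = 34+16 = 50
Expected project duration μ = 50 weeks. Critical path: Task 1 → Task 4 → Task 8 → Task 9.

50 weeks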